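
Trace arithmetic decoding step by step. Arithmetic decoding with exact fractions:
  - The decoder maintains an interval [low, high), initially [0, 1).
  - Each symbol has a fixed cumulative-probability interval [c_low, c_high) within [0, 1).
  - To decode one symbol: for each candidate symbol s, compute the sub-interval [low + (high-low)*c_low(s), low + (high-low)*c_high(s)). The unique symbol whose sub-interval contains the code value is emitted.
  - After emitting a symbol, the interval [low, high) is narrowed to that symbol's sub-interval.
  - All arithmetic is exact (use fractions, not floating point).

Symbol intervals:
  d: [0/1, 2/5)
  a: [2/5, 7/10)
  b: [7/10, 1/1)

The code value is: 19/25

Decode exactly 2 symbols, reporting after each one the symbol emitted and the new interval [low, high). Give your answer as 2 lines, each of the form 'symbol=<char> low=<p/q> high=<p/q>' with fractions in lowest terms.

Answer: symbol=b low=7/10 high=1/1
symbol=d low=7/10 high=41/50

Derivation:
Step 1: interval [0/1, 1/1), width = 1/1 - 0/1 = 1/1
  'd': [0/1 + 1/1*0/1, 0/1 + 1/1*2/5) = [0/1, 2/5)
  'a': [0/1 + 1/1*2/5, 0/1 + 1/1*7/10) = [2/5, 7/10)
  'b': [0/1 + 1/1*7/10, 0/1 + 1/1*1/1) = [7/10, 1/1) <- contains code 19/25
  emit 'b', narrow to [7/10, 1/1)
Step 2: interval [7/10, 1/1), width = 1/1 - 7/10 = 3/10
  'd': [7/10 + 3/10*0/1, 7/10 + 3/10*2/5) = [7/10, 41/50) <- contains code 19/25
  'a': [7/10 + 3/10*2/5, 7/10 + 3/10*7/10) = [41/50, 91/100)
  'b': [7/10 + 3/10*7/10, 7/10 + 3/10*1/1) = [91/100, 1/1)
  emit 'd', narrow to [7/10, 41/50)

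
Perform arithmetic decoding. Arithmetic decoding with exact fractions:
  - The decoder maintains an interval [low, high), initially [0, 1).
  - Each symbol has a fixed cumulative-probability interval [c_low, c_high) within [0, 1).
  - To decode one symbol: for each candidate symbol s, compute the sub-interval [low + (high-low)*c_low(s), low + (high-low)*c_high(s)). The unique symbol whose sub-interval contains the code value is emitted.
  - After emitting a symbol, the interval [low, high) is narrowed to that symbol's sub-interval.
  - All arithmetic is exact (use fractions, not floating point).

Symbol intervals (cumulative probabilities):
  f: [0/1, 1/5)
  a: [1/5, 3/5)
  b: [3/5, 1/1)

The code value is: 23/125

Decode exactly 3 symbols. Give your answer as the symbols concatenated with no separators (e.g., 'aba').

Step 1: interval [0/1, 1/1), width = 1/1 - 0/1 = 1/1
  'f': [0/1 + 1/1*0/1, 0/1 + 1/1*1/5) = [0/1, 1/5) <- contains code 23/125
  'a': [0/1 + 1/1*1/5, 0/1 + 1/1*3/5) = [1/5, 3/5)
  'b': [0/1 + 1/1*3/5, 0/1 + 1/1*1/1) = [3/5, 1/1)
  emit 'f', narrow to [0/1, 1/5)
Step 2: interval [0/1, 1/5), width = 1/5 - 0/1 = 1/5
  'f': [0/1 + 1/5*0/1, 0/1 + 1/5*1/5) = [0/1, 1/25)
  'a': [0/1 + 1/5*1/5, 0/1 + 1/5*3/5) = [1/25, 3/25)
  'b': [0/1 + 1/5*3/5, 0/1 + 1/5*1/1) = [3/25, 1/5) <- contains code 23/125
  emit 'b', narrow to [3/25, 1/5)
Step 3: interval [3/25, 1/5), width = 1/5 - 3/25 = 2/25
  'f': [3/25 + 2/25*0/1, 3/25 + 2/25*1/5) = [3/25, 17/125)
  'a': [3/25 + 2/25*1/5, 3/25 + 2/25*3/5) = [17/125, 21/125)
  'b': [3/25 + 2/25*3/5, 3/25 + 2/25*1/1) = [21/125, 1/5) <- contains code 23/125
  emit 'b', narrow to [21/125, 1/5)

Answer: fbb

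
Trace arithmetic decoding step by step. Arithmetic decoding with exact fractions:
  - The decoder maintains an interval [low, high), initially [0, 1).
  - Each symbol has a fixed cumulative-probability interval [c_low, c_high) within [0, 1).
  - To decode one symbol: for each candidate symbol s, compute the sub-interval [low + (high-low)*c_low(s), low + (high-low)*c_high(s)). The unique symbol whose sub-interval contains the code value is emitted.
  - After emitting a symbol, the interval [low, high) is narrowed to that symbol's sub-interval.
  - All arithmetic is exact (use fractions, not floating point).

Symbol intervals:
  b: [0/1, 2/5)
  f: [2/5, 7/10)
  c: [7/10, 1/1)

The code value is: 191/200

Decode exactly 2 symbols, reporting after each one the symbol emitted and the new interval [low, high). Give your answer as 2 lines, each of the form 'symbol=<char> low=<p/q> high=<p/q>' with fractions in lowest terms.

Step 1: interval [0/1, 1/1), width = 1/1 - 0/1 = 1/1
  'b': [0/1 + 1/1*0/1, 0/1 + 1/1*2/5) = [0/1, 2/5)
  'f': [0/1 + 1/1*2/5, 0/1 + 1/1*7/10) = [2/5, 7/10)
  'c': [0/1 + 1/1*7/10, 0/1 + 1/1*1/1) = [7/10, 1/1) <- contains code 191/200
  emit 'c', narrow to [7/10, 1/1)
Step 2: interval [7/10, 1/1), width = 1/1 - 7/10 = 3/10
  'b': [7/10 + 3/10*0/1, 7/10 + 3/10*2/5) = [7/10, 41/50)
  'f': [7/10 + 3/10*2/5, 7/10 + 3/10*7/10) = [41/50, 91/100)
  'c': [7/10 + 3/10*7/10, 7/10 + 3/10*1/1) = [91/100, 1/1) <- contains code 191/200
  emit 'c', narrow to [91/100, 1/1)

Answer: symbol=c low=7/10 high=1/1
symbol=c low=91/100 high=1/1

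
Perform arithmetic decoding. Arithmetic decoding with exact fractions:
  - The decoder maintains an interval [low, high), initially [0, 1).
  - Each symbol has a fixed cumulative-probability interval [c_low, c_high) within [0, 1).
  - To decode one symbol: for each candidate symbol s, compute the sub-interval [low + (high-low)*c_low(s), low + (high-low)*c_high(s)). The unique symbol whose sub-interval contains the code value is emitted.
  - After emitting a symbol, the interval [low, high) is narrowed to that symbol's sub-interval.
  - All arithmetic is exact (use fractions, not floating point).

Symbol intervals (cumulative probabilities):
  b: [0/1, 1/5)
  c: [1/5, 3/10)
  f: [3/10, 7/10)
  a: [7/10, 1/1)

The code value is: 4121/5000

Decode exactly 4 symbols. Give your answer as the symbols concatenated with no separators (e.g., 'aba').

Answer: afca

Derivation:
Step 1: interval [0/1, 1/1), width = 1/1 - 0/1 = 1/1
  'b': [0/1 + 1/1*0/1, 0/1 + 1/1*1/5) = [0/1, 1/5)
  'c': [0/1 + 1/1*1/5, 0/1 + 1/1*3/10) = [1/5, 3/10)
  'f': [0/1 + 1/1*3/10, 0/1 + 1/1*7/10) = [3/10, 7/10)
  'a': [0/1 + 1/1*7/10, 0/1 + 1/1*1/1) = [7/10, 1/1) <- contains code 4121/5000
  emit 'a', narrow to [7/10, 1/1)
Step 2: interval [7/10, 1/1), width = 1/1 - 7/10 = 3/10
  'b': [7/10 + 3/10*0/1, 7/10 + 3/10*1/5) = [7/10, 19/25)
  'c': [7/10 + 3/10*1/5, 7/10 + 3/10*3/10) = [19/25, 79/100)
  'f': [7/10 + 3/10*3/10, 7/10 + 3/10*7/10) = [79/100, 91/100) <- contains code 4121/5000
  'a': [7/10 + 3/10*7/10, 7/10 + 3/10*1/1) = [91/100, 1/1)
  emit 'f', narrow to [79/100, 91/100)
Step 3: interval [79/100, 91/100), width = 91/100 - 79/100 = 3/25
  'b': [79/100 + 3/25*0/1, 79/100 + 3/25*1/5) = [79/100, 407/500)
  'c': [79/100 + 3/25*1/5, 79/100 + 3/25*3/10) = [407/500, 413/500) <- contains code 4121/5000
  'f': [79/100 + 3/25*3/10, 79/100 + 3/25*7/10) = [413/500, 437/500)
  'a': [79/100 + 3/25*7/10, 79/100 + 3/25*1/1) = [437/500, 91/100)
  emit 'c', narrow to [407/500, 413/500)
Step 4: interval [407/500, 413/500), width = 413/500 - 407/500 = 3/250
  'b': [407/500 + 3/250*0/1, 407/500 + 3/250*1/5) = [407/500, 2041/2500)
  'c': [407/500 + 3/250*1/5, 407/500 + 3/250*3/10) = [2041/2500, 511/625)
  'f': [407/500 + 3/250*3/10, 407/500 + 3/250*7/10) = [511/625, 514/625)
  'a': [407/500 + 3/250*7/10, 407/500 + 3/250*1/1) = [514/625, 413/500) <- contains code 4121/5000
  emit 'a', narrow to [514/625, 413/500)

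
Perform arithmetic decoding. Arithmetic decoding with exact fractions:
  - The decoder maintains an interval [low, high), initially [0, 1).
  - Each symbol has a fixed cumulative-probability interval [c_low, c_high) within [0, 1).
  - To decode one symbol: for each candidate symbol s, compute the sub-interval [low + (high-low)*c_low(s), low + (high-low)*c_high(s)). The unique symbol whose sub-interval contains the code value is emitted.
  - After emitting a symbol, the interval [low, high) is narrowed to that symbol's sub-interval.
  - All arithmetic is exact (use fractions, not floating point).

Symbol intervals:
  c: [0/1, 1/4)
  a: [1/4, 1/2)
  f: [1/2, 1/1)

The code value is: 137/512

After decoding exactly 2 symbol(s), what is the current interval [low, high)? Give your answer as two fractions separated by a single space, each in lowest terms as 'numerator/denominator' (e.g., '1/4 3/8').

Answer: 1/4 5/16

Derivation:
Step 1: interval [0/1, 1/1), width = 1/1 - 0/1 = 1/1
  'c': [0/1 + 1/1*0/1, 0/1 + 1/1*1/4) = [0/1, 1/4)
  'a': [0/1 + 1/1*1/4, 0/1 + 1/1*1/2) = [1/4, 1/2) <- contains code 137/512
  'f': [0/1 + 1/1*1/2, 0/1 + 1/1*1/1) = [1/2, 1/1)
  emit 'a', narrow to [1/4, 1/2)
Step 2: interval [1/4, 1/2), width = 1/2 - 1/4 = 1/4
  'c': [1/4 + 1/4*0/1, 1/4 + 1/4*1/4) = [1/4, 5/16) <- contains code 137/512
  'a': [1/4 + 1/4*1/4, 1/4 + 1/4*1/2) = [5/16, 3/8)
  'f': [1/4 + 1/4*1/2, 1/4 + 1/4*1/1) = [3/8, 1/2)
  emit 'c', narrow to [1/4, 5/16)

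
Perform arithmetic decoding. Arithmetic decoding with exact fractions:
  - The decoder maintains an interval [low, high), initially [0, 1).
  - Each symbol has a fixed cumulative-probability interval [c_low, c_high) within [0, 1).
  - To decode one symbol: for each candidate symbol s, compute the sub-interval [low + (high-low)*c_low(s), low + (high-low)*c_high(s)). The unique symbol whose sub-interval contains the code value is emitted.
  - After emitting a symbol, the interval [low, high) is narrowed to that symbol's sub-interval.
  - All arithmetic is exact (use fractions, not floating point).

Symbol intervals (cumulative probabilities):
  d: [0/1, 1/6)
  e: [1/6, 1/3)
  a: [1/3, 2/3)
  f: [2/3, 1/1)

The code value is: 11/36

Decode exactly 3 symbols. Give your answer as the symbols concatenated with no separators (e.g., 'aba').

Step 1: interval [0/1, 1/1), width = 1/1 - 0/1 = 1/1
  'd': [0/1 + 1/1*0/1, 0/1 + 1/1*1/6) = [0/1, 1/6)
  'e': [0/1 + 1/1*1/6, 0/1 + 1/1*1/3) = [1/6, 1/3) <- contains code 11/36
  'a': [0/1 + 1/1*1/3, 0/1 + 1/1*2/3) = [1/3, 2/3)
  'f': [0/1 + 1/1*2/3, 0/1 + 1/1*1/1) = [2/3, 1/1)
  emit 'e', narrow to [1/6, 1/3)
Step 2: interval [1/6, 1/3), width = 1/3 - 1/6 = 1/6
  'd': [1/6 + 1/6*0/1, 1/6 + 1/6*1/6) = [1/6, 7/36)
  'e': [1/6 + 1/6*1/6, 1/6 + 1/6*1/3) = [7/36, 2/9)
  'a': [1/6 + 1/6*1/3, 1/6 + 1/6*2/3) = [2/9, 5/18)
  'f': [1/6 + 1/6*2/3, 1/6 + 1/6*1/1) = [5/18, 1/3) <- contains code 11/36
  emit 'f', narrow to [5/18, 1/3)
Step 3: interval [5/18, 1/3), width = 1/3 - 5/18 = 1/18
  'd': [5/18 + 1/18*0/1, 5/18 + 1/18*1/6) = [5/18, 31/108)
  'e': [5/18 + 1/18*1/6, 5/18 + 1/18*1/3) = [31/108, 8/27)
  'a': [5/18 + 1/18*1/3, 5/18 + 1/18*2/3) = [8/27, 17/54) <- contains code 11/36
  'f': [5/18 + 1/18*2/3, 5/18 + 1/18*1/1) = [17/54, 1/3)
  emit 'a', narrow to [8/27, 17/54)

Answer: efa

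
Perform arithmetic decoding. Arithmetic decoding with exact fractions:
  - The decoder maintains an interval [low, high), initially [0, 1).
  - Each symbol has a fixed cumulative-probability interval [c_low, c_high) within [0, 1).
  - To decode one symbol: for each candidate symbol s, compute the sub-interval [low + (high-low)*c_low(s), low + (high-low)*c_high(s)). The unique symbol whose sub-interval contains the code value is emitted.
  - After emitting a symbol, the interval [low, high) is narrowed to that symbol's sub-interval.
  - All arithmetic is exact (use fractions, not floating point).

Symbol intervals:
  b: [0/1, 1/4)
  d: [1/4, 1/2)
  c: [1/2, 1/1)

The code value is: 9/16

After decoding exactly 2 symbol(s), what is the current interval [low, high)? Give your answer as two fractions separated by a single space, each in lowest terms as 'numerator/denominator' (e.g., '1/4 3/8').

Step 1: interval [0/1, 1/1), width = 1/1 - 0/1 = 1/1
  'b': [0/1 + 1/1*0/1, 0/1 + 1/1*1/4) = [0/1, 1/4)
  'd': [0/1 + 1/1*1/4, 0/1 + 1/1*1/2) = [1/4, 1/2)
  'c': [0/1 + 1/1*1/2, 0/1 + 1/1*1/1) = [1/2, 1/1) <- contains code 9/16
  emit 'c', narrow to [1/2, 1/1)
Step 2: interval [1/2, 1/1), width = 1/1 - 1/2 = 1/2
  'b': [1/2 + 1/2*0/1, 1/2 + 1/2*1/4) = [1/2, 5/8) <- contains code 9/16
  'd': [1/2 + 1/2*1/4, 1/2 + 1/2*1/2) = [5/8, 3/4)
  'c': [1/2 + 1/2*1/2, 1/2 + 1/2*1/1) = [3/4, 1/1)
  emit 'b', narrow to [1/2, 5/8)

Answer: 1/2 5/8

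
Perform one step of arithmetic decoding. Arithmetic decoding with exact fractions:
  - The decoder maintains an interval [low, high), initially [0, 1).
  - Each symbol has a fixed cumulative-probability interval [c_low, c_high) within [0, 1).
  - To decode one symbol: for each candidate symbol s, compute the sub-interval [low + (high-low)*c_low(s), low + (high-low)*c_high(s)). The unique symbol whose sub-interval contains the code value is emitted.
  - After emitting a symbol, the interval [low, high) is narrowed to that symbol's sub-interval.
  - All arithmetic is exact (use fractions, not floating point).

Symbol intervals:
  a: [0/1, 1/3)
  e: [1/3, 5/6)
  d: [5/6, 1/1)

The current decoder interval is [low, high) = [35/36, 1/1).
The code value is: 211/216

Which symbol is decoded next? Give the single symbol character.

Interval width = high − low = 1/1 − 35/36 = 1/36
Scaled code = (code − low) / width = (211/216 − 35/36) / 1/36 = 1/6
  a: [0/1, 1/3) ← scaled code falls here ✓
  e: [1/3, 5/6) 
  d: [5/6, 1/1) 

Answer: a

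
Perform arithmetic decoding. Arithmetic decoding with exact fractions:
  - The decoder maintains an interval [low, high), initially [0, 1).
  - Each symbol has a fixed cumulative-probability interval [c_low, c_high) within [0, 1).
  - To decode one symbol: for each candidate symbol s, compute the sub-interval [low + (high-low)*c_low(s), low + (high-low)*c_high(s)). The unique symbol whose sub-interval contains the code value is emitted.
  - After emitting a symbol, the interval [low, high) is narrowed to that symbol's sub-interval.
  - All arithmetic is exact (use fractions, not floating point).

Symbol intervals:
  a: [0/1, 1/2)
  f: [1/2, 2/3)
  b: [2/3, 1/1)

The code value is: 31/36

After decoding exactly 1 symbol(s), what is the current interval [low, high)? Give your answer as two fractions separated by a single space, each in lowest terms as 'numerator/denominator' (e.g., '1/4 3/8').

Answer: 2/3 1/1

Derivation:
Step 1: interval [0/1, 1/1), width = 1/1 - 0/1 = 1/1
  'a': [0/1 + 1/1*0/1, 0/1 + 1/1*1/2) = [0/1, 1/2)
  'f': [0/1 + 1/1*1/2, 0/1 + 1/1*2/3) = [1/2, 2/3)
  'b': [0/1 + 1/1*2/3, 0/1 + 1/1*1/1) = [2/3, 1/1) <- contains code 31/36
  emit 'b', narrow to [2/3, 1/1)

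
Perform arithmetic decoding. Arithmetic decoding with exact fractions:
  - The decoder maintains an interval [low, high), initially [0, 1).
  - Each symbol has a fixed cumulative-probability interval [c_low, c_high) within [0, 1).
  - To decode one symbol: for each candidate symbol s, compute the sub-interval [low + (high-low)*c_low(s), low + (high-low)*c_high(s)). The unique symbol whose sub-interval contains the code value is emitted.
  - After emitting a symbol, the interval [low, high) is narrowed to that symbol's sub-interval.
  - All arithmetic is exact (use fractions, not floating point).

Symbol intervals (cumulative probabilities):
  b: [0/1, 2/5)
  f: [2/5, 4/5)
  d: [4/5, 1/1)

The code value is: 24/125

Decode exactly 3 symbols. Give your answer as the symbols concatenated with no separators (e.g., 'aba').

Answer: bfb

Derivation:
Step 1: interval [0/1, 1/1), width = 1/1 - 0/1 = 1/1
  'b': [0/1 + 1/1*0/1, 0/1 + 1/1*2/5) = [0/1, 2/5) <- contains code 24/125
  'f': [0/1 + 1/1*2/5, 0/1 + 1/1*4/5) = [2/5, 4/5)
  'd': [0/1 + 1/1*4/5, 0/1 + 1/1*1/1) = [4/5, 1/1)
  emit 'b', narrow to [0/1, 2/5)
Step 2: interval [0/1, 2/5), width = 2/5 - 0/1 = 2/5
  'b': [0/1 + 2/5*0/1, 0/1 + 2/5*2/5) = [0/1, 4/25)
  'f': [0/1 + 2/5*2/5, 0/1 + 2/5*4/5) = [4/25, 8/25) <- contains code 24/125
  'd': [0/1 + 2/5*4/5, 0/1 + 2/5*1/1) = [8/25, 2/5)
  emit 'f', narrow to [4/25, 8/25)
Step 3: interval [4/25, 8/25), width = 8/25 - 4/25 = 4/25
  'b': [4/25 + 4/25*0/1, 4/25 + 4/25*2/5) = [4/25, 28/125) <- contains code 24/125
  'f': [4/25 + 4/25*2/5, 4/25 + 4/25*4/5) = [28/125, 36/125)
  'd': [4/25 + 4/25*4/5, 4/25 + 4/25*1/1) = [36/125, 8/25)
  emit 'b', narrow to [4/25, 28/125)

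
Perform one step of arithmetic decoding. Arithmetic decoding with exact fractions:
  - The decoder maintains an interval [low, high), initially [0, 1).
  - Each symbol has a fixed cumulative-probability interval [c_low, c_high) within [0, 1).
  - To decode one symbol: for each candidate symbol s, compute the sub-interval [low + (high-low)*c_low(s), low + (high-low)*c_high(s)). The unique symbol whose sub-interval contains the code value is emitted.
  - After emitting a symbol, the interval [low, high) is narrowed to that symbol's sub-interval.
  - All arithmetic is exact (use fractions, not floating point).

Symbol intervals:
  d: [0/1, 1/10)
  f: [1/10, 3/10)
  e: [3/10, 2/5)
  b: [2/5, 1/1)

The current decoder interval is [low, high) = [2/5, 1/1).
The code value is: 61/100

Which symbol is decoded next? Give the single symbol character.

Answer: e

Derivation:
Interval width = high − low = 1/1 − 2/5 = 3/5
Scaled code = (code − low) / width = (61/100 − 2/5) / 3/5 = 7/20
  d: [0/1, 1/10) 
  f: [1/10, 3/10) 
  e: [3/10, 2/5) ← scaled code falls here ✓
  b: [2/5, 1/1) 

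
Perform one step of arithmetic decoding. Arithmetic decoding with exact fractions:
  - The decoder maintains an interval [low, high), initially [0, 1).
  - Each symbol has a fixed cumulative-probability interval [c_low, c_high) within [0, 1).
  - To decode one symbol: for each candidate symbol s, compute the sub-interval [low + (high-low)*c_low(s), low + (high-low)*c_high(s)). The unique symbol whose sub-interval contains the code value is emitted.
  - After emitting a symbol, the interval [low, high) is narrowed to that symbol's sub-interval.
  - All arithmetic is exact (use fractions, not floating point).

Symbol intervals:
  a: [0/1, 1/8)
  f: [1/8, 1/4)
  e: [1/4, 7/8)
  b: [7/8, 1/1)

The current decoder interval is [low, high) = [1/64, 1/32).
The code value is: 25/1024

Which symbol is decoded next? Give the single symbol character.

Interval width = high − low = 1/32 − 1/64 = 1/64
Scaled code = (code − low) / width = (25/1024 − 1/64) / 1/64 = 9/16
  a: [0/1, 1/8) 
  f: [1/8, 1/4) 
  e: [1/4, 7/8) ← scaled code falls here ✓
  b: [7/8, 1/1) 

Answer: e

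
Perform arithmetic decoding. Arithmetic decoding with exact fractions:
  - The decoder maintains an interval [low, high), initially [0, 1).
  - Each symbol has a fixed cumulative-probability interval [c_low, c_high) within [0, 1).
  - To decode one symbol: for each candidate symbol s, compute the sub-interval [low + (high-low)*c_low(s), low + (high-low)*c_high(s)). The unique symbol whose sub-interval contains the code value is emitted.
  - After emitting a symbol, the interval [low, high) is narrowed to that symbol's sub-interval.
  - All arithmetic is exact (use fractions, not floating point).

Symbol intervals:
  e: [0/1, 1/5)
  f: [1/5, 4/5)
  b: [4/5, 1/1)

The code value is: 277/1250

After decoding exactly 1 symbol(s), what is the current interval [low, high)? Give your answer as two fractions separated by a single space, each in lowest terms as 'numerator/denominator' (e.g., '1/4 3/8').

Answer: 1/5 4/5

Derivation:
Step 1: interval [0/1, 1/1), width = 1/1 - 0/1 = 1/1
  'e': [0/1 + 1/1*0/1, 0/1 + 1/1*1/5) = [0/1, 1/5)
  'f': [0/1 + 1/1*1/5, 0/1 + 1/1*4/5) = [1/5, 4/5) <- contains code 277/1250
  'b': [0/1 + 1/1*4/5, 0/1 + 1/1*1/1) = [4/5, 1/1)
  emit 'f', narrow to [1/5, 4/5)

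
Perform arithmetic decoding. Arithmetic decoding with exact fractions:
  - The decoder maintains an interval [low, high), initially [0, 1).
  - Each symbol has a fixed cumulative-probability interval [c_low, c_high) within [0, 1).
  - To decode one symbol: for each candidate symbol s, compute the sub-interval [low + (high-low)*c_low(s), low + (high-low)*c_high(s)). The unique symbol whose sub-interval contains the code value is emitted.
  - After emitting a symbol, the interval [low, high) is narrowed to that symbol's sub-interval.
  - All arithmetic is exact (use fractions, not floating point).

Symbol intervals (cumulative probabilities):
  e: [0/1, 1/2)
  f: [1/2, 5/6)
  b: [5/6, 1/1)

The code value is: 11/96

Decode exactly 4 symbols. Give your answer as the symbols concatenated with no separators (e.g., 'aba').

Step 1: interval [0/1, 1/1), width = 1/1 - 0/1 = 1/1
  'e': [0/1 + 1/1*0/1, 0/1 + 1/1*1/2) = [0/1, 1/2) <- contains code 11/96
  'f': [0/1 + 1/1*1/2, 0/1 + 1/1*5/6) = [1/2, 5/6)
  'b': [0/1 + 1/1*5/6, 0/1 + 1/1*1/1) = [5/6, 1/1)
  emit 'e', narrow to [0/1, 1/2)
Step 2: interval [0/1, 1/2), width = 1/2 - 0/1 = 1/2
  'e': [0/1 + 1/2*0/1, 0/1 + 1/2*1/2) = [0/1, 1/4) <- contains code 11/96
  'f': [0/1 + 1/2*1/2, 0/1 + 1/2*5/6) = [1/4, 5/12)
  'b': [0/1 + 1/2*5/6, 0/1 + 1/2*1/1) = [5/12, 1/2)
  emit 'e', narrow to [0/1, 1/4)
Step 3: interval [0/1, 1/4), width = 1/4 - 0/1 = 1/4
  'e': [0/1 + 1/4*0/1, 0/1 + 1/4*1/2) = [0/1, 1/8) <- contains code 11/96
  'f': [0/1 + 1/4*1/2, 0/1 + 1/4*5/6) = [1/8, 5/24)
  'b': [0/1 + 1/4*5/6, 0/1 + 1/4*1/1) = [5/24, 1/4)
  emit 'e', narrow to [0/1, 1/8)
Step 4: interval [0/1, 1/8), width = 1/8 - 0/1 = 1/8
  'e': [0/1 + 1/8*0/1, 0/1 + 1/8*1/2) = [0/1, 1/16)
  'f': [0/1 + 1/8*1/2, 0/1 + 1/8*5/6) = [1/16, 5/48)
  'b': [0/1 + 1/8*5/6, 0/1 + 1/8*1/1) = [5/48, 1/8) <- contains code 11/96
  emit 'b', narrow to [5/48, 1/8)

Answer: eeeb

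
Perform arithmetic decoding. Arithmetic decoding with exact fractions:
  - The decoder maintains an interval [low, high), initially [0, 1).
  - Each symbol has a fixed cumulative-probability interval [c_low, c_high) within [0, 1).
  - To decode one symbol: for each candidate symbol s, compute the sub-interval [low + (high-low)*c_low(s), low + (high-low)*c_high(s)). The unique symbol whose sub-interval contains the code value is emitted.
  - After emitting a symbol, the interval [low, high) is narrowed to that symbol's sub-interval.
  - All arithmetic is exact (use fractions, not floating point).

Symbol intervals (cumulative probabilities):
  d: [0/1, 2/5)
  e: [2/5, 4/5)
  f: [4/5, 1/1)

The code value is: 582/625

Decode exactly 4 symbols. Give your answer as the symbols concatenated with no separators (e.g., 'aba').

Answer: feee

Derivation:
Step 1: interval [0/1, 1/1), width = 1/1 - 0/1 = 1/1
  'd': [0/1 + 1/1*0/1, 0/1 + 1/1*2/5) = [0/1, 2/5)
  'e': [0/1 + 1/1*2/5, 0/1 + 1/1*4/5) = [2/5, 4/5)
  'f': [0/1 + 1/1*4/5, 0/1 + 1/1*1/1) = [4/5, 1/1) <- contains code 582/625
  emit 'f', narrow to [4/5, 1/1)
Step 2: interval [4/5, 1/1), width = 1/1 - 4/5 = 1/5
  'd': [4/5 + 1/5*0/1, 4/5 + 1/5*2/5) = [4/5, 22/25)
  'e': [4/5 + 1/5*2/5, 4/5 + 1/5*4/5) = [22/25, 24/25) <- contains code 582/625
  'f': [4/5 + 1/5*4/5, 4/5 + 1/5*1/1) = [24/25, 1/1)
  emit 'e', narrow to [22/25, 24/25)
Step 3: interval [22/25, 24/25), width = 24/25 - 22/25 = 2/25
  'd': [22/25 + 2/25*0/1, 22/25 + 2/25*2/5) = [22/25, 114/125)
  'e': [22/25 + 2/25*2/5, 22/25 + 2/25*4/5) = [114/125, 118/125) <- contains code 582/625
  'f': [22/25 + 2/25*4/5, 22/25 + 2/25*1/1) = [118/125, 24/25)
  emit 'e', narrow to [114/125, 118/125)
Step 4: interval [114/125, 118/125), width = 118/125 - 114/125 = 4/125
  'd': [114/125 + 4/125*0/1, 114/125 + 4/125*2/5) = [114/125, 578/625)
  'e': [114/125 + 4/125*2/5, 114/125 + 4/125*4/5) = [578/625, 586/625) <- contains code 582/625
  'f': [114/125 + 4/125*4/5, 114/125 + 4/125*1/1) = [586/625, 118/125)
  emit 'e', narrow to [578/625, 586/625)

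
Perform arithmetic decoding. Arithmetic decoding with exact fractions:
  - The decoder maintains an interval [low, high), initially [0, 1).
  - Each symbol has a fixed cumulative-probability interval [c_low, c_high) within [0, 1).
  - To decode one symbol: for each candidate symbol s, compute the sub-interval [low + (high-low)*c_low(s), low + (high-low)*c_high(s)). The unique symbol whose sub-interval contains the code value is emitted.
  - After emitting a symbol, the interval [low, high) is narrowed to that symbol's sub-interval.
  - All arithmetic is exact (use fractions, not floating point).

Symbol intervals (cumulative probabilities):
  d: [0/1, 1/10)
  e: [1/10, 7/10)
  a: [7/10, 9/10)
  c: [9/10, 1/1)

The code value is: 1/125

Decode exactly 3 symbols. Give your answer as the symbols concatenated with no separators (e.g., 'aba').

Step 1: interval [0/1, 1/1), width = 1/1 - 0/1 = 1/1
  'd': [0/1 + 1/1*0/1, 0/1 + 1/1*1/10) = [0/1, 1/10) <- contains code 1/125
  'e': [0/1 + 1/1*1/10, 0/1 + 1/1*7/10) = [1/10, 7/10)
  'a': [0/1 + 1/1*7/10, 0/1 + 1/1*9/10) = [7/10, 9/10)
  'c': [0/1 + 1/1*9/10, 0/1 + 1/1*1/1) = [9/10, 1/1)
  emit 'd', narrow to [0/1, 1/10)
Step 2: interval [0/1, 1/10), width = 1/10 - 0/1 = 1/10
  'd': [0/1 + 1/10*0/1, 0/1 + 1/10*1/10) = [0/1, 1/100) <- contains code 1/125
  'e': [0/1 + 1/10*1/10, 0/1 + 1/10*7/10) = [1/100, 7/100)
  'a': [0/1 + 1/10*7/10, 0/1 + 1/10*9/10) = [7/100, 9/100)
  'c': [0/1 + 1/10*9/10, 0/1 + 1/10*1/1) = [9/100, 1/10)
  emit 'd', narrow to [0/1, 1/100)
Step 3: interval [0/1, 1/100), width = 1/100 - 0/1 = 1/100
  'd': [0/1 + 1/100*0/1, 0/1 + 1/100*1/10) = [0/1, 1/1000)
  'e': [0/1 + 1/100*1/10, 0/1 + 1/100*7/10) = [1/1000, 7/1000)
  'a': [0/1 + 1/100*7/10, 0/1 + 1/100*9/10) = [7/1000, 9/1000) <- contains code 1/125
  'c': [0/1 + 1/100*9/10, 0/1 + 1/100*1/1) = [9/1000, 1/100)
  emit 'a', narrow to [7/1000, 9/1000)

Answer: dda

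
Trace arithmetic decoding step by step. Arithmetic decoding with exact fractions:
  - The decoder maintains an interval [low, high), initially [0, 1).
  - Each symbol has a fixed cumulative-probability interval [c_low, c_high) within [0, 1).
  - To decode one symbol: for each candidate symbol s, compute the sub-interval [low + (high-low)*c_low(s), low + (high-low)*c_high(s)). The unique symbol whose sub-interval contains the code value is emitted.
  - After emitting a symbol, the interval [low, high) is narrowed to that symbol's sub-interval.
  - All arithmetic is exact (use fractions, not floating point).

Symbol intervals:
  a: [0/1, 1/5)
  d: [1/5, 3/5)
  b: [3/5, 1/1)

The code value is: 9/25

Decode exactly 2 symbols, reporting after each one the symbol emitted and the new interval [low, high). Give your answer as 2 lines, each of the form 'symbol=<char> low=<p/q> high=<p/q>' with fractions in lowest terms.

Answer: symbol=d low=1/5 high=3/5
symbol=d low=7/25 high=11/25

Derivation:
Step 1: interval [0/1, 1/1), width = 1/1 - 0/1 = 1/1
  'a': [0/1 + 1/1*0/1, 0/1 + 1/1*1/5) = [0/1, 1/5)
  'd': [0/1 + 1/1*1/5, 0/1 + 1/1*3/5) = [1/5, 3/5) <- contains code 9/25
  'b': [0/1 + 1/1*3/5, 0/1 + 1/1*1/1) = [3/5, 1/1)
  emit 'd', narrow to [1/5, 3/5)
Step 2: interval [1/5, 3/5), width = 3/5 - 1/5 = 2/5
  'a': [1/5 + 2/5*0/1, 1/5 + 2/5*1/5) = [1/5, 7/25)
  'd': [1/5 + 2/5*1/5, 1/5 + 2/5*3/5) = [7/25, 11/25) <- contains code 9/25
  'b': [1/5 + 2/5*3/5, 1/5 + 2/5*1/1) = [11/25, 3/5)
  emit 'd', narrow to [7/25, 11/25)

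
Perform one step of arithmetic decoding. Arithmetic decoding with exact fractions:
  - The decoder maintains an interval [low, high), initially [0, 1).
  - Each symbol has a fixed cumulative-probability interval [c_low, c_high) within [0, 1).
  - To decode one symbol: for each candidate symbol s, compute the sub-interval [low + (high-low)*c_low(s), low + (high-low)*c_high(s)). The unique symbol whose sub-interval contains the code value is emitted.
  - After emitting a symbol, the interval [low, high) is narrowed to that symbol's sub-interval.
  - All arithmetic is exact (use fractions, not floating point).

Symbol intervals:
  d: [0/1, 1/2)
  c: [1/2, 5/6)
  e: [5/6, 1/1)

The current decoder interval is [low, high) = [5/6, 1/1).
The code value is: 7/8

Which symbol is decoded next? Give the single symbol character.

Answer: d

Derivation:
Interval width = high − low = 1/1 − 5/6 = 1/6
Scaled code = (code − low) / width = (7/8 − 5/6) / 1/6 = 1/4
  d: [0/1, 1/2) ← scaled code falls here ✓
  c: [1/2, 5/6) 
  e: [5/6, 1/1) 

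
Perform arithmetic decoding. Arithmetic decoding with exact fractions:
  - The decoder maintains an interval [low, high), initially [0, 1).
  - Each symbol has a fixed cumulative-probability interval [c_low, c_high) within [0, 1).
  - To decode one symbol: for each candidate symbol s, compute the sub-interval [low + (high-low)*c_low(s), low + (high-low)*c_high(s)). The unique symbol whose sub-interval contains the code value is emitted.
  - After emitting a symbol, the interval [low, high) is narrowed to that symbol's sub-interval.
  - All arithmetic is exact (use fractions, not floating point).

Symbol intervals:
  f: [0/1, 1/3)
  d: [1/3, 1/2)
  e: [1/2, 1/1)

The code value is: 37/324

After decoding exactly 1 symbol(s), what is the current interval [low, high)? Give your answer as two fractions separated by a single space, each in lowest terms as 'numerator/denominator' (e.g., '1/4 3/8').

Step 1: interval [0/1, 1/1), width = 1/1 - 0/1 = 1/1
  'f': [0/1 + 1/1*0/1, 0/1 + 1/1*1/3) = [0/1, 1/3) <- contains code 37/324
  'd': [0/1 + 1/1*1/3, 0/1 + 1/1*1/2) = [1/3, 1/2)
  'e': [0/1 + 1/1*1/2, 0/1 + 1/1*1/1) = [1/2, 1/1)
  emit 'f', narrow to [0/1, 1/3)

Answer: 0/1 1/3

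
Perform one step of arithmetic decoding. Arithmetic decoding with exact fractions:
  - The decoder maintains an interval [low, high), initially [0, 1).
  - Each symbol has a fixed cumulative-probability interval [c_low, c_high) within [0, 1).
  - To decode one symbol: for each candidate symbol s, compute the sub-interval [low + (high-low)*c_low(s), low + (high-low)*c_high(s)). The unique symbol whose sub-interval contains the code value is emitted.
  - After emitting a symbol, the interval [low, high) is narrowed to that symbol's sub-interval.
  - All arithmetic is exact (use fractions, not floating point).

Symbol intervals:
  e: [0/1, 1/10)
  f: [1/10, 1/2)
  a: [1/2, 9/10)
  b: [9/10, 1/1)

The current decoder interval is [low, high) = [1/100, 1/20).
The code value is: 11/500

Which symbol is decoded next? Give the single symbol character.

Interval width = high − low = 1/20 − 1/100 = 1/25
Scaled code = (code − low) / width = (11/500 − 1/100) / 1/25 = 3/10
  e: [0/1, 1/10) 
  f: [1/10, 1/2) ← scaled code falls here ✓
  a: [1/2, 9/10) 
  b: [9/10, 1/1) 

Answer: f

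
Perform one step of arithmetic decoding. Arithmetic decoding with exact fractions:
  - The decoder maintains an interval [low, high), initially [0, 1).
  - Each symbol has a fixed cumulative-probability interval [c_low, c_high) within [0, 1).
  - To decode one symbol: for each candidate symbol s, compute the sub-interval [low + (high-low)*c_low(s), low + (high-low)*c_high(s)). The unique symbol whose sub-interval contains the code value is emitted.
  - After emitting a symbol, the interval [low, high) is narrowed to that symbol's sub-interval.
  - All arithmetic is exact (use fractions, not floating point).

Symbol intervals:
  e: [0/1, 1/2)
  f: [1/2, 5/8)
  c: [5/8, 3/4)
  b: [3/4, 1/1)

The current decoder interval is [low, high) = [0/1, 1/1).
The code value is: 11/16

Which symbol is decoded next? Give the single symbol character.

Answer: c

Derivation:
Interval width = high − low = 1/1 − 0/1 = 1/1
Scaled code = (code − low) / width = (11/16 − 0/1) / 1/1 = 11/16
  e: [0/1, 1/2) 
  f: [1/2, 5/8) 
  c: [5/8, 3/4) ← scaled code falls here ✓
  b: [3/4, 1/1) 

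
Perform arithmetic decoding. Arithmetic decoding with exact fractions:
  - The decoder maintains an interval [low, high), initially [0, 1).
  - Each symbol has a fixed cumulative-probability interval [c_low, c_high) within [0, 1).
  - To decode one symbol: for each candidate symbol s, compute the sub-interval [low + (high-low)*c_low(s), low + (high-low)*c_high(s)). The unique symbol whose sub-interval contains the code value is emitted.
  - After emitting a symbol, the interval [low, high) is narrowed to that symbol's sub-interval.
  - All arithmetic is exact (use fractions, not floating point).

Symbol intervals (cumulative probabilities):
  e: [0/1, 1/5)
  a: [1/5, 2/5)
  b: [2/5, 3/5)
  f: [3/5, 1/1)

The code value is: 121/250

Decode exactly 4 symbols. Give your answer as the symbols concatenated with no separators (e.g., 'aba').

Step 1: interval [0/1, 1/1), width = 1/1 - 0/1 = 1/1
  'e': [0/1 + 1/1*0/1, 0/1 + 1/1*1/5) = [0/1, 1/5)
  'a': [0/1 + 1/1*1/5, 0/1 + 1/1*2/5) = [1/5, 2/5)
  'b': [0/1 + 1/1*2/5, 0/1 + 1/1*3/5) = [2/5, 3/5) <- contains code 121/250
  'f': [0/1 + 1/1*3/5, 0/1 + 1/1*1/1) = [3/5, 1/1)
  emit 'b', narrow to [2/5, 3/5)
Step 2: interval [2/5, 3/5), width = 3/5 - 2/5 = 1/5
  'e': [2/5 + 1/5*0/1, 2/5 + 1/5*1/5) = [2/5, 11/25)
  'a': [2/5 + 1/5*1/5, 2/5 + 1/5*2/5) = [11/25, 12/25)
  'b': [2/5 + 1/5*2/5, 2/5 + 1/5*3/5) = [12/25, 13/25) <- contains code 121/250
  'f': [2/5 + 1/5*3/5, 2/5 + 1/5*1/1) = [13/25, 3/5)
  emit 'b', narrow to [12/25, 13/25)
Step 3: interval [12/25, 13/25), width = 13/25 - 12/25 = 1/25
  'e': [12/25 + 1/25*0/1, 12/25 + 1/25*1/5) = [12/25, 61/125) <- contains code 121/250
  'a': [12/25 + 1/25*1/5, 12/25 + 1/25*2/5) = [61/125, 62/125)
  'b': [12/25 + 1/25*2/5, 12/25 + 1/25*3/5) = [62/125, 63/125)
  'f': [12/25 + 1/25*3/5, 12/25 + 1/25*1/1) = [63/125, 13/25)
  emit 'e', narrow to [12/25, 61/125)
Step 4: interval [12/25, 61/125), width = 61/125 - 12/25 = 1/125
  'e': [12/25 + 1/125*0/1, 12/25 + 1/125*1/5) = [12/25, 301/625)
  'a': [12/25 + 1/125*1/5, 12/25 + 1/125*2/5) = [301/625, 302/625)
  'b': [12/25 + 1/125*2/5, 12/25 + 1/125*3/5) = [302/625, 303/625) <- contains code 121/250
  'f': [12/25 + 1/125*3/5, 12/25 + 1/125*1/1) = [303/625, 61/125)
  emit 'b', narrow to [302/625, 303/625)

Answer: bbeb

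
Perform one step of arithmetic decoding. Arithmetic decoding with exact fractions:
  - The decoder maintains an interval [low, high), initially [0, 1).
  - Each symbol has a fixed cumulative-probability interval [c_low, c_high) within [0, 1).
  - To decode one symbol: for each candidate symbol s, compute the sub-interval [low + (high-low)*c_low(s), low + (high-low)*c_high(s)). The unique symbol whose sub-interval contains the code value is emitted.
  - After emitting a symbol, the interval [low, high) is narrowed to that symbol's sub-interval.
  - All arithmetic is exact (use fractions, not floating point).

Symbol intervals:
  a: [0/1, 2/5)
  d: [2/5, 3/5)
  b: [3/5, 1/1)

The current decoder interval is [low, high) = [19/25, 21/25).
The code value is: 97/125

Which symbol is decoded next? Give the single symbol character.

Answer: a

Derivation:
Interval width = high − low = 21/25 − 19/25 = 2/25
Scaled code = (code − low) / width = (97/125 − 19/25) / 2/25 = 1/5
  a: [0/1, 2/5) ← scaled code falls here ✓
  d: [2/5, 3/5) 
  b: [3/5, 1/1) 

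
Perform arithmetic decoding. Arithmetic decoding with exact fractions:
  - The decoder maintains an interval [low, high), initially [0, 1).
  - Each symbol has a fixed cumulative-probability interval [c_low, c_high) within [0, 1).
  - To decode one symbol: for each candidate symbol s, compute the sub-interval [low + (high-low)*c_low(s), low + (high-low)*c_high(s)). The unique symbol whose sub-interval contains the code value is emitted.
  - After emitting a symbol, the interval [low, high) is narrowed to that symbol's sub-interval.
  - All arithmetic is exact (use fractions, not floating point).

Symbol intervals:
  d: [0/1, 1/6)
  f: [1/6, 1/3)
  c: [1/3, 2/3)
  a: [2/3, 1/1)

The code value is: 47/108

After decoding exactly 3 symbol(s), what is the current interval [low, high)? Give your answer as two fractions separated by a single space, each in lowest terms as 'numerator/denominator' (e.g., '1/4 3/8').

Step 1: interval [0/1, 1/1), width = 1/1 - 0/1 = 1/1
  'd': [0/1 + 1/1*0/1, 0/1 + 1/1*1/6) = [0/1, 1/6)
  'f': [0/1 + 1/1*1/6, 0/1 + 1/1*1/3) = [1/6, 1/3)
  'c': [0/1 + 1/1*1/3, 0/1 + 1/1*2/3) = [1/3, 2/3) <- contains code 47/108
  'a': [0/1 + 1/1*2/3, 0/1 + 1/1*1/1) = [2/3, 1/1)
  emit 'c', narrow to [1/3, 2/3)
Step 2: interval [1/3, 2/3), width = 2/3 - 1/3 = 1/3
  'd': [1/3 + 1/3*0/1, 1/3 + 1/3*1/6) = [1/3, 7/18)
  'f': [1/3 + 1/3*1/6, 1/3 + 1/3*1/3) = [7/18, 4/9) <- contains code 47/108
  'c': [1/3 + 1/3*1/3, 1/3 + 1/3*2/3) = [4/9, 5/9)
  'a': [1/3 + 1/3*2/3, 1/3 + 1/3*1/1) = [5/9, 2/3)
  emit 'f', narrow to [7/18, 4/9)
Step 3: interval [7/18, 4/9), width = 4/9 - 7/18 = 1/18
  'd': [7/18 + 1/18*0/1, 7/18 + 1/18*1/6) = [7/18, 43/108)
  'f': [7/18 + 1/18*1/6, 7/18 + 1/18*1/3) = [43/108, 11/27)
  'c': [7/18 + 1/18*1/3, 7/18 + 1/18*2/3) = [11/27, 23/54)
  'a': [7/18 + 1/18*2/3, 7/18 + 1/18*1/1) = [23/54, 4/9) <- contains code 47/108
  emit 'a', narrow to [23/54, 4/9)

Answer: 23/54 4/9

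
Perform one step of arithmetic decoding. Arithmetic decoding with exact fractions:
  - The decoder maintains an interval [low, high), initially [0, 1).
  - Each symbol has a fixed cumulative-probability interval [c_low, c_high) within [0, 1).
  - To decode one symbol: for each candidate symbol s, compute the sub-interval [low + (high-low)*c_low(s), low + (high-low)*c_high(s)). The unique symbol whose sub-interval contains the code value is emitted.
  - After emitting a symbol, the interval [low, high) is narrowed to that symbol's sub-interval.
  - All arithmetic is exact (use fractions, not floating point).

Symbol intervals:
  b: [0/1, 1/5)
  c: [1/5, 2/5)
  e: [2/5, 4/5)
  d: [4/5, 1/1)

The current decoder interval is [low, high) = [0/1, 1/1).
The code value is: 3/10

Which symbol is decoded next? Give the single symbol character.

Interval width = high − low = 1/1 − 0/1 = 1/1
Scaled code = (code − low) / width = (3/10 − 0/1) / 1/1 = 3/10
  b: [0/1, 1/5) 
  c: [1/5, 2/5) ← scaled code falls here ✓
  e: [2/5, 4/5) 
  d: [4/5, 1/1) 

Answer: c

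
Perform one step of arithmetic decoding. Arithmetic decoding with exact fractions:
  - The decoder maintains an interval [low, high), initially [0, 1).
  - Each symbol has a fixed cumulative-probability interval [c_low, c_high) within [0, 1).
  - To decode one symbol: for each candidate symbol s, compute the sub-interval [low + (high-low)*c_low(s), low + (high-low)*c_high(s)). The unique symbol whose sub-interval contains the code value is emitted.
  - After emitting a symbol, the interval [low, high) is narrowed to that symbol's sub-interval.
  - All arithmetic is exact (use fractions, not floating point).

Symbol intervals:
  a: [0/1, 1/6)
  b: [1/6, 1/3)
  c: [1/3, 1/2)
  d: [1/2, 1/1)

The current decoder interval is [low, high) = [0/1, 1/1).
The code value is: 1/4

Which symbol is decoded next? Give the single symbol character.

Interval width = high − low = 1/1 − 0/1 = 1/1
Scaled code = (code − low) / width = (1/4 − 0/1) / 1/1 = 1/4
  a: [0/1, 1/6) 
  b: [1/6, 1/3) ← scaled code falls here ✓
  c: [1/3, 1/2) 
  d: [1/2, 1/1) 

Answer: b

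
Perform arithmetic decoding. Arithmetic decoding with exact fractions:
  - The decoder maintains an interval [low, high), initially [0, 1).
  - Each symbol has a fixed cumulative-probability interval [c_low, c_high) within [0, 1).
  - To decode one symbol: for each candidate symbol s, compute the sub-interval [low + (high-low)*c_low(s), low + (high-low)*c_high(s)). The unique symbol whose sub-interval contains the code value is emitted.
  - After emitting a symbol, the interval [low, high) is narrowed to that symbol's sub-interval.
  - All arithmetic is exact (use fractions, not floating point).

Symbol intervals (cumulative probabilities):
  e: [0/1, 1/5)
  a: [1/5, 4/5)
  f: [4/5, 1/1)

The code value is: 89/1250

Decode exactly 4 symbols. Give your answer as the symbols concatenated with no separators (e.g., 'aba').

Step 1: interval [0/1, 1/1), width = 1/1 - 0/1 = 1/1
  'e': [0/1 + 1/1*0/1, 0/1 + 1/1*1/5) = [0/1, 1/5) <- contains code 89/1250
  'a': [0/1 + 1/1*1/5, 0/1 + 1/1*4/5) = [1/5, 4/5)
  'f': [0/1 + 1/1*4/5, 0/1 + 1/1*1/1) = [4/5, 1/1)
  emit 'e', narrow to [0/1, 1/5)
Step 2: interval [0/1, 1/5), width = 1/5 - 0/1 = 1/5
  'e': [0/1 + 1/5*0/1, 0/1 + 1/5*1/5) = [0/1, 1/25)
  'a': [0/1 + 1/5*1/5, 0/1 + 1/5*4/5) = [1/25, 4/25) <- contains code 89/1250
  'f': [0/1 + 1/5*4/5, 0/1 + 1/5*1/1) = [4/25, 1/5)
  emit 'a', narrow to [1/25, 4/25)
Step 3: interval [1/25, 4/25), width = 4/25 - 1/25 = 3/25
  'e': [1/25 + 3/25*0/1, 1/25 + 3/25*1/5) = [1/25, 8/125)
  'a': [1/25 + 3/25*1/5, 1/25 + 3/25*4/5) = [8/125, 17/125) <- contains code 89/1250
  'f': [1/25 + 3/25*4/5, 1/25 + 3/25*1/1) = [17/125, 4/25)
  emit 'a', narrow to [8/125, 17/125)
Step 4: interval [8/125, 17/125), width = 17/125 - 8/125 = 9/125
  'e': [8/125 + 9/125*0/1, 8/125 + 9/125*1/5) = [8/125, 49/625) <- contains code 89/1250
  'a': [8/125 + 9/125*1/5, 8/125 + 9/125*4/5) = [49/625, 76/625)
  'f': [8/125 + 9/125*4/5, 8/125 + 9/125*1/1) = [76/625, 17/125)
  emit 'e', narrow to [8/125, 49/625)

Answer: eaae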